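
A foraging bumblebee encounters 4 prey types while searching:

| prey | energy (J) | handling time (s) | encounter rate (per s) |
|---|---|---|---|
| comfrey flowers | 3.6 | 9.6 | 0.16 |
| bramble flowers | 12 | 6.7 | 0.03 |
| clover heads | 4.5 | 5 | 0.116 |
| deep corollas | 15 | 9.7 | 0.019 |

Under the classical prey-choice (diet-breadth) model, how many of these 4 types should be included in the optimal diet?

E/h in descending order: bramble flowers 1.79, deep corollas 1.55, clover heads 0.9, comfrey flowers 0.375 J/s. The optimal diet is the largest prefix of this list for which every included type satisfies E_i/h_i > R on the types above it.
Rate on top 1: 0.2998. deep corollas: 1.55 > 0.2998 → include.
Rate on top 2: 0.4656. clover heads: 0.9 > 0.4656 → include.
Rate on top 3: 0.5938. comfrey flowers: 0.375 < 0.5938 → exclude; stop.
Optimal diet: bramble flowers, deep corollas, clover heads — 3 of 4 types.

3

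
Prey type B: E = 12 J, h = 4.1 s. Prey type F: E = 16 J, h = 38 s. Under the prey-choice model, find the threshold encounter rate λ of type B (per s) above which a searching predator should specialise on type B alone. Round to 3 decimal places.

0.041 per s

The zero-one rule: include type F iff E₂/h₂ > λE₁/(1+λh₁). Equality gives the switch point.
λE₁h₂ = E₂ + λE₂h₁ ⇒ λ = E₂/(E₁h₂ − E₂h₁) = 16/(456 − 65.6) = 0.04098 per s.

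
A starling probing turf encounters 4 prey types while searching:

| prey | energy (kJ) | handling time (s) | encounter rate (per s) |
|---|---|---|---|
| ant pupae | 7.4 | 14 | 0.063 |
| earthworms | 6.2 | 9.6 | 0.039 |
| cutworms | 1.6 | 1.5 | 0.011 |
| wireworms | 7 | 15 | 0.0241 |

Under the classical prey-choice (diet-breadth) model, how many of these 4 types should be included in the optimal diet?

4

Rank by E/h (kJ/s): cutworms 1.07, earthworms 0.646, ant pupae 0.529, wireworms 0.467. Include each in turn until the next type's E/h falls below the running intake rate.
Rate on top 1: 0.01731. earthworms: 0.646 > 0.01731 → include.
Rate on top 2: 0.1865. ant pupae: 0.529 > 0.1865 → include.
Rate on top 3: 0.3192. wireworms: 0.467 > 0.3192 → include.
Optimal diet: cutworms, earthworms, ant pupae, wireworms — 4 of 4 types.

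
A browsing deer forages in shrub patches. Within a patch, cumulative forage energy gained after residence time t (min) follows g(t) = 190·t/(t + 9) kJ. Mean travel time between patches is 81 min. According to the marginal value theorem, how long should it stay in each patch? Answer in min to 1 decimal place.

27.0 min

By the marginal value theorem, leave when the instantaneous gain rate g'(t) equals the habitat-wide average g(t)/(T + t).
g'(t) = 190·9/(t + 9)². Setting 190·9/(t+9)² = 190t/[(t+9)(81+t)] gives 9(81+t) = t(t+9), so t² = 9×81 = 729.
t* = √729 = 27 min.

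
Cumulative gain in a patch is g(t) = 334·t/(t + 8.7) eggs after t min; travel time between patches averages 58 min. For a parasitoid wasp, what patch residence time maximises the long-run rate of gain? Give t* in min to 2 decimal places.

Maximise g(t)/(T+t): set derivative to zero → g'(t)(T+t) = g(t).
g'(t) = 334·8.7/(t + 8.7)². Setting 334·8.7/(t+8.7)² = 334t/[(t+8.7)(58+t)] gives 8.7(58+t) = t(t+8.7), so t² = 8.7×58 = 504.6.
t* = √504.6 = 22.46 min.

22.46 min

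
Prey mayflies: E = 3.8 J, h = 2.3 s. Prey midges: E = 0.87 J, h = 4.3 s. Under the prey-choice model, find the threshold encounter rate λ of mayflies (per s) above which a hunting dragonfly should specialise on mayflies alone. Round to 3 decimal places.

0.061 per s

At the threshold, the rate on mayflies alone equals the profitability of midges: λ·3.8/(1 + λ·2.3) = 0.87/4.3 = 0.2023.
Rearranging, λ(3.8 − 0.2023×2.3) = 0.2023, so λ = 0.2023/3.335 = 0.06067 per s.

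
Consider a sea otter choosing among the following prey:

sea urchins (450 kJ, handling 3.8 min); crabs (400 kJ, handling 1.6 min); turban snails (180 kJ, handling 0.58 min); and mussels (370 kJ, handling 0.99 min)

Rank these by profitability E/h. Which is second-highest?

Profitability E/h (kJ/min): sea urchins = 450/3.8 = 118, crabs = 400/1.6 = 250, turban snails = 180/0.58 = 310, mussels = 370/0.99 = 374.
Ranked: mussels > turban snails > crabs > sea urchins.

turban snails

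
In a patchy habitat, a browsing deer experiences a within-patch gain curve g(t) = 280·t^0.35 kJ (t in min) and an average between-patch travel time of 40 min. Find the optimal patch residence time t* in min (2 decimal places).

21.54 min

Optimal t* satisfies g'(t*) = g(t*)/(T + t*).
g'(t) = 0.35·280·t^-0.65. Setting 0.35·280·t^-0.65 = 280·t^0.35/(40+t) gives 0.35(40+t) = t, so 0.65·t = 0.35×40.
t* = 0.35×40/0.65 = 21.54 min.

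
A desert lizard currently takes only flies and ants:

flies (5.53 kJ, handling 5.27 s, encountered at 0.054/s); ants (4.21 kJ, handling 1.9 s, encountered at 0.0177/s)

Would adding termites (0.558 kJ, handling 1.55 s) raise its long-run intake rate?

Yes

On flies and ants alone, R = ΣλE/(1+Σλh) = 0.3731/1.318 = 0.2831 kJ/s.
Profitability of termites: 0.558/1.55 = 0.36 kJ/s.
0.36 > 0.2831, so adding termites raises the average — include it.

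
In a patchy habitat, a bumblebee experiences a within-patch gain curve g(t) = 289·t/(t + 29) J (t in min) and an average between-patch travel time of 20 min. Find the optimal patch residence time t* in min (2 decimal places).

24.08 min

By the marginal value theorem, leave when the instantaneous gain rate g'(t) equals the habitat-wide average g(t)/(T + t).
g'(t) = 289·29/(t + 29)². Setting 289·29/(t+29)² = 289t/[(t+29)(20+t)] gives 29(20+t) = t(t+29), so t² = 29×20 = 580.
t* = √580 = 24.08 min.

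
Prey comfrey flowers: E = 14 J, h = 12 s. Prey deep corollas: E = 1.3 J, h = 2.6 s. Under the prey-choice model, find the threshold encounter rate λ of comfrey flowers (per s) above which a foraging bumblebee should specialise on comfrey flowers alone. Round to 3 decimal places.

At the threshold, the rate on comfrey flowers alone equals the profitability of deep corollas: λ·14/(1 + λ·12) = 1.3/2.6 = 0.5.
Rearranging, λ(14 − 0.5×12) = 0.5, so λ = 0.5/8 = 0.0625 per s.

0.063 per s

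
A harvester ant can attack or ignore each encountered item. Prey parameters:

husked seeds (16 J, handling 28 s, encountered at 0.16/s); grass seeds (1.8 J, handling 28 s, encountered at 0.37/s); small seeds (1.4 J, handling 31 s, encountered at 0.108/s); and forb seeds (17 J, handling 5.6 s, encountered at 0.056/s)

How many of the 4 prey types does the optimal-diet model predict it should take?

E/h in descending order: forb seeds 3.04, husked seeds 0.571, grass seeds 0.0643, small seeds 0.0452 J/s. The optimal diet is the largest prefix of this list for which every included type satisfies E_i/h_i > R on the types above it.
Rate on top 1: 0.7247. husked seeds: 0.571 < 0.7247 → exclude; stop.
Optimal diet: forb seeds — 1 of 4 types.

1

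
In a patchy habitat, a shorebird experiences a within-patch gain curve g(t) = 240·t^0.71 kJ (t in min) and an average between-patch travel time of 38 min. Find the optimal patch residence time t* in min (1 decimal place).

93.0 min

Maximise g(t)/(T+t): set derivative to zero → g'(t)(T+t) = g(t).
g'(t) = 0.71·240·t^-0.29. Setting 0.71·240·t^-0.29 = 240·t^0.71/(38+t) gives 0.71(38+t) = t, so 0.29·t = 0.71×38.
t* = 0.71×38/0.29 = 93.03 min.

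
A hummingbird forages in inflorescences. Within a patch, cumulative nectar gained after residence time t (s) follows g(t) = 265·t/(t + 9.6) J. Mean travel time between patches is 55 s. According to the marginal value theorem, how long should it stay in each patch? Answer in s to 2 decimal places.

22.98 s

By the marginal value theorem, leave when the instantaneous gain rate g'(t) equals the habitat-wide average g(t)/(T + t).
g'(t) = 265·9.6/(t + 9.6)². Setting 265·9.6/(t+9.6)² = 265t/[(t+9.6)(55+t)] gives 9.6(55+t) = t(t+9.6), so t² = 9.6×55 = 528.
t* = √528 = 22.98 s.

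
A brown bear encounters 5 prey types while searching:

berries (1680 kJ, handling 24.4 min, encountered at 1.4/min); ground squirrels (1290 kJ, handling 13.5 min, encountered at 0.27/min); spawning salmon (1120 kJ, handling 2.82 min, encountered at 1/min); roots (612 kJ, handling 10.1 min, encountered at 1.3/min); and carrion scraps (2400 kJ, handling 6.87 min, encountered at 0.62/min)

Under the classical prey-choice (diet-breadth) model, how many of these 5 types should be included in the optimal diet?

2

E/h in descending order: spawning salmon 397, carrion scraps 349, ground squirrels 95.6, berries 68.9, roots 60.6 kJ/min. The optimal diet is the largest prefix of this list for which every included type satisfies E_i/h_i > R on the types above it.
Rate on top 1: 293.2. carrion scraps: 349 > 293.2 → include.
Rate on top 2: 322.8. ground squirrels: 95.6 < 322.8 → exclude; stop.
Optimal diet: spawning salmon, carrion scraps — 2 of 5 types.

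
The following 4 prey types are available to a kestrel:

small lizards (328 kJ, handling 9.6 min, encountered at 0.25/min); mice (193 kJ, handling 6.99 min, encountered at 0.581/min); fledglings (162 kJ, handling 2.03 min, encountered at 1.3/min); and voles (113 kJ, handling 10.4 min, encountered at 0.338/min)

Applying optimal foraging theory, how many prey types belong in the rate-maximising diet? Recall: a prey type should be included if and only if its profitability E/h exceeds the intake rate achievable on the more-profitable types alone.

1

E/h in descending order: fledglings 79.8, small lizards 34.2, mice 27.6, voles 10.9 kJ/min. The optimal diet is the largest prefix of this list for which every included type satisfies E_i/h_i > R on the types above it.
Rate on top 1: 57.87. small lizards: 34.2 < 57.87 → exclude; stop.
Optimal diet: fledglings — 1 of 4 types.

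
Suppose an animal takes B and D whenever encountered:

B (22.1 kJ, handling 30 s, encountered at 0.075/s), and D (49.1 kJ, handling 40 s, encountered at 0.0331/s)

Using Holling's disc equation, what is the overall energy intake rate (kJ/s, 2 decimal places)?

R = (0.075×22.1 + 0.0331×49.1) / (1 + 0.075×30 + 0.0331×40) = 3.283/4.574 = 0.7177 kJ/s.

0.72 kJ/s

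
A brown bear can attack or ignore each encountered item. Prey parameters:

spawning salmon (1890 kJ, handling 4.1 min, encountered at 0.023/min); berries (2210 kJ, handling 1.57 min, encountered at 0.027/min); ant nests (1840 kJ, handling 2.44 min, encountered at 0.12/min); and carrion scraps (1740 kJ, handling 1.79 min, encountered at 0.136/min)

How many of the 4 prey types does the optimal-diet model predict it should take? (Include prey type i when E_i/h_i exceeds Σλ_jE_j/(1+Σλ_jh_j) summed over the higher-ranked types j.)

Profitabilities (E/h, kJ/min): berries 1.41e+03, carrion scraps 972, ant nests 754, spawning salmon 461. Add prey in this order while the next type's profitability exceeds the intake rate on those already taken.
Rate on top 1: 57.24. carrion scraps: 972 > 57.24 → include.
Rate on top 2: 230.4. ant nests: 754 > 230.4 → include.
Rate on top 3: 327.6. spawning salmon: 461 > 327.6 → include.
Optimal diet: berries, carrion scraps, ant nests, spawning salmon — 4 of 4 types.

4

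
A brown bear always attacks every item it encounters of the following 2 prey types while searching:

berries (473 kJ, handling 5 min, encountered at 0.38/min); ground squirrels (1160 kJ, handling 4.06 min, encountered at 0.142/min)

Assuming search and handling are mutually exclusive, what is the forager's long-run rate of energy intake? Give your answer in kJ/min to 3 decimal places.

R = Σλ_iE_i / (1 + Σλ_ih_i)
Numerator: 0.38×473 + 0.142×1160 = 344.5
Denominator: 1 + 0.38×5 + 0.142×4.06 = 3.477
R = 344.5/3.477 = 99.08 kJ/min

99.082 kJ/min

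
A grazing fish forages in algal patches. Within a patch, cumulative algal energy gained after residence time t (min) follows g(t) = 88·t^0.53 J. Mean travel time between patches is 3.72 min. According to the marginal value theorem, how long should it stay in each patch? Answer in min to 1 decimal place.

Optimal t* satisfies g'(t*) = g(t*)/(T + t*).
g'(t) = 0.53·88·t^-0.47. Setting 0.53·88·t^-0.47 = 88·t^0.53/(3.72+t) gives 0.53(3.72+t) = t, so 0.47·t = 0.53×3.72.
t* = 0.53×3.72/0.47 = 4.195 min.

4.2 min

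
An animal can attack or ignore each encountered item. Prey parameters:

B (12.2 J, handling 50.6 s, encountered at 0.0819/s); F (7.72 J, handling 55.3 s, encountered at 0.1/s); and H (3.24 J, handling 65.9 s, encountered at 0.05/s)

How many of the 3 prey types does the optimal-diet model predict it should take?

1

E/h in descending order: B 0.241, F 0.14, H 0.0492 J/s. The optimal diet is the largest prefix of this list for which every included type satisfies E_i/h_i > R on the types above it.
Rate on top 1: 0.1942. F: 0.14 < 0.1942 → exclude; stop.
Optimal diet: B — 1 of 3 types.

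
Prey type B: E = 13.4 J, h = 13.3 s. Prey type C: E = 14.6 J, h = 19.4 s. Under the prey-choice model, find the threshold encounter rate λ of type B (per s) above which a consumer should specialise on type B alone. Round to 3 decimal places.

0.222 per s

At the threshold, the rate on type B alone equals the profitability of type C: λ·13.4/(1 + λ·13.3) = 14.6/19.4 = 0.7526.
Rearranging, λ(13.4 − 0.7526×13.3) = 0.7526, so λ = 0.7526/3.391 = 0.222 per s.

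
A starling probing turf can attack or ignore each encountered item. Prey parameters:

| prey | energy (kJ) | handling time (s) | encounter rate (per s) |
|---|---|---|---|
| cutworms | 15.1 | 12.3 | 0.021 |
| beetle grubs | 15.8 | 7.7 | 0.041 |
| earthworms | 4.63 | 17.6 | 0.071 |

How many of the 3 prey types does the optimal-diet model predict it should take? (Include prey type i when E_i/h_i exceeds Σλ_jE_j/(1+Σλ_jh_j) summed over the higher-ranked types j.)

2

Rank by E/h (kJ/s): beetle grubs 2.05, cutworms 1.23, earthworms 0.263. Include each in turn until the next type's E/h falls below the running intake rate.
Rate on top 1: 0.4924. cutworms: 1.23 > 0.4924 → include.
Rate on top 2: 0.613. earthworms: 0.263 < 0.613 → exclude; stop.
Optimal diet: beetle grubs, cutworms — 2 of 3 types.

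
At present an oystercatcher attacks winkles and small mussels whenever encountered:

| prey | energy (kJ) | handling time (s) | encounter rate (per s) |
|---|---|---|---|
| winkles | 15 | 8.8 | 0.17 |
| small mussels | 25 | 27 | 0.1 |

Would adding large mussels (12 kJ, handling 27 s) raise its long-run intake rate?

On winkles and small mussels alone, R = ΣλE/(1+Σλh) = 5.05/5.196 = 0.9719 kJ/s.
Profitability of large mussels: 12/27 = 0.4444 kJ/s.
0.4444 < 0.9719, so adding large mussels would lower the average — exclude it.

No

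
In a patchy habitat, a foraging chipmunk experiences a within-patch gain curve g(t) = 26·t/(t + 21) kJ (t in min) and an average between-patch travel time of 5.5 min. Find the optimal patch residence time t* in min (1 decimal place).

By the marginal value theorem, leave when the instantaneous gain rate g'(t) equals the habitat-wide average g(t)/(T + t).
g'(t) = 26·21/(t + 21)². Setting 26·21/(t+21)² = 26t/[(t+21)(5.5+t)] gives 21(5.5+t) = t(t+21), so t² = 21×5.5 = 115.5.
t* = √115.5 = 10.75 min.

10.7 min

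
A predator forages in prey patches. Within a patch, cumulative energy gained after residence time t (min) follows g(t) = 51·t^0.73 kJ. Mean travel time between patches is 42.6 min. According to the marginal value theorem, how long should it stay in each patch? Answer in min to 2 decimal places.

Optimal t* satisfies g'(t*) = g(t*)/(T + t*).
g'(t) = 0.73·51·t^-0.27. Setting 0.73·51·t^-0.27 = 51·t^0.73/(42.6+t) gives 0.73(42.6+t) = t, so 0.27·t = 0.73×42.6.
t* = 0.73×42.6/0.27 = 115.2 min.

115.18 min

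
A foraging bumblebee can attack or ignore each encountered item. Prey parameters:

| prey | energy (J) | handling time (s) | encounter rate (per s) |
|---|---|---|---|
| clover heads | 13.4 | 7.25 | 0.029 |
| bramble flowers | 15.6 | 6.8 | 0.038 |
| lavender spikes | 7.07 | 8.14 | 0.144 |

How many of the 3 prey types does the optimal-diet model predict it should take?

Profitabilities (E/h, J/s): bramble flowers 2.29, clover heads 1.85, lavender spikes 0.869. Add prey in this order while the next type's profitability exceeds the intake rate on those already taken.
Rate on top 1: 0.4711. clover heads: 1.85 > 0.4711 → include.
Rate on top 2: 0.6682. lavender spikes: 0.869 > 0.6682 → include.
Optimal diet: bramble flowers, clover heads, lavender spikes — 3 of 3 types.

3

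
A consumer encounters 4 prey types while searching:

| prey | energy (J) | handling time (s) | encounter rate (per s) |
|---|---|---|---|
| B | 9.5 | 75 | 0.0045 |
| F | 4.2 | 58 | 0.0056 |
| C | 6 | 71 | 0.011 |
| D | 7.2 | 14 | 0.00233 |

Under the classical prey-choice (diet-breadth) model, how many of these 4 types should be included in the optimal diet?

Profitabilities (E/h, J/s): D 0.514, B 0.127, C 0.0845, F 0.0724. Add prey in this order while the next type's profitability exceeds the intake rate on those already taken.
Rate on top 1: 0.01625. B: 0.127 > 0.01625 → include.
Rate on top 2: 0.04345. C: 0.0845 > 0.04345 → include.
Rate on top 3: 0.05835. F: 0.0724 > 0.05835 → include.
Optimal diet: D, B, C, F — 4 of 4 types.

4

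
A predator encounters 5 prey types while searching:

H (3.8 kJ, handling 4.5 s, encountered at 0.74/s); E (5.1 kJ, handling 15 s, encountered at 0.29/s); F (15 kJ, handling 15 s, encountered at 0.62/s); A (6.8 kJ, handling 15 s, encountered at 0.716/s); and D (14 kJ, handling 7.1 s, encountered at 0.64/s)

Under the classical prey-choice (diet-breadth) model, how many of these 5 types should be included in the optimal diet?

1

E/h in descending order: D 1.97, F 1, H 0.844, A 0.453, E 0.34 kJ/s. The optimal diet is the largest prefix of this list for which every included type satisfies E_i/h_i > R on the types above it.
Rate on top 1: 1.616. F: 1 < 1.616 → exclude; stop.
Optimal diet: D — 1 of 5 types.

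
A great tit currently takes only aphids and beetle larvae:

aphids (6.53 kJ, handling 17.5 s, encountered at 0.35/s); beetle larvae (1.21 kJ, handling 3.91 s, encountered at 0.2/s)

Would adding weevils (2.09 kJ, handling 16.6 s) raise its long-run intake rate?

Intake rate on the current diet: R = (0.35×6.53 + 0.2×1.21) / (1 + 0.35×17.5 + 0.2×3.91) = 2.527/7.907 = 0.3197 kJ/s.
Profitability of weevils: 2.09/16.6 = 0.1259 kJ/s.
Since 0.1259 < R, time spent handling weevils is better spent searching.

No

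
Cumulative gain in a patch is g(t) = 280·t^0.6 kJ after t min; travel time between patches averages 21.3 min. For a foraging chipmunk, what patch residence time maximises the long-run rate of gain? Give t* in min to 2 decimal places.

31.95 min

Optimal t* satisfies g'(t*) = g(t*)/(T + t*).
g'(t) = 0.6·280·t^-0.4. Setting 0.6·280·t^-0.4 = 280·t^0.6/(21.3+t) gives 0.6(21.3+t) = t, so 0.40·t = 0.6×21.3.
t* = 0.6×21.3/0.40 = 31.95 min.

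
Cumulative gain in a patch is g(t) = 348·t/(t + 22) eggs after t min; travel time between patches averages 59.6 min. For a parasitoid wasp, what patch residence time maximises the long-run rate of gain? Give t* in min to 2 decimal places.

Maximise g(t)/(T+t): set derivative to zero → g'(t)(T+t) = g(t).
g'(t) = 348·22/(t + 22)². Setting 348·22/(t+22)² = 348t/[(t+22)(59.6+t)] gives 22(59.6+t) = t(t+22), so t² = 22×59.6 = 1311.
t* = √1311 = 36.21 min.

36.21 min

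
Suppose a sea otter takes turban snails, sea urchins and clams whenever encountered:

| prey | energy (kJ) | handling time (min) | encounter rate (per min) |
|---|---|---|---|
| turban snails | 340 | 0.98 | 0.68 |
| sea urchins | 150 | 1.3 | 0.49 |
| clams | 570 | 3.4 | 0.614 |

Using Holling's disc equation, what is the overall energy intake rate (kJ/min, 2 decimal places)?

149.10 kJ/min

R = (0.68×340 + 0.49×150 + 0.614×570) / (1 + 0.68×0.98 + 0.49×1.3 + 0.614×3.4) = 654.7/4.391 = 149.1 kJ/min.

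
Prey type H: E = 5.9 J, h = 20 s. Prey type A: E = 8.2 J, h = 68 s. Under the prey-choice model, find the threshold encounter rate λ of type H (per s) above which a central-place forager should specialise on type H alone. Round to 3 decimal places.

0.035 per s

Drop type A once their profitability E₂/h₂ falls below the rate achievable on type H alone: E₂/h₂ = λE₁/(1 + λh₁).
Solve for λ: λE₁h₂ = E₂(1 + λh₁) → λ(E₁h₂ − E₂h₁) = E₂ → λ = E₂/(E₁h₂ − E₂h₁).
λ = 8.2/(5.9×68 − 8.2×20) = 8.2/237.2 = 0.03457 per s.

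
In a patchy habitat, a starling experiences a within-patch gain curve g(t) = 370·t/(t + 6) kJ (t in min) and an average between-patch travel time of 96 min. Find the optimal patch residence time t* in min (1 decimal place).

24.0 min

Optimal t* satisfies g'(t*) = g(t*)/(T + t*).
g'(t) = 370·6/(t + 6)². Setting 370·6/(t+6)² = 370t/[(t+6)(96+t)] gives 6(96+t) = t(t+6), so t² = 6×96 = 576.
t* = √576 = 24 min.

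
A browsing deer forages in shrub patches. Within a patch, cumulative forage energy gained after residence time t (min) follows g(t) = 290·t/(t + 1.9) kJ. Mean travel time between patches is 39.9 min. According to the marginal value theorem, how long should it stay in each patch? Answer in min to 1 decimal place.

By the marginal value theorem, leave when the instantaneous gain rate g'(t) equals the habitat-wide average g(t)/(T + t).
g'(t) = 290·1.9/(t + 1.9)². Setting 290·1.9/(t+1.9)² = 290t/[(t+1.9)(39.9+t)] gives 1.9(39.9+t) = t(t+1.9), so t² = 1.9×39.9 = 75.81.
t* = √75.81 = 8.707 min.

8.7 min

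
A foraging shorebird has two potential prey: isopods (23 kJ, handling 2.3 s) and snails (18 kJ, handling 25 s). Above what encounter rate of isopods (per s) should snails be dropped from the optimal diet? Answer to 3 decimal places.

The zero-one rule: include snails iff E₂/h₂ > λE₁/(1+λh₁). Equality gives the switch point.
λE₁h₂ = E₂ + λE₂h₁ ⇒ λ = E₂/(E₁h₂ − E₂h₁) = 18/(575 − 41.4) = 0.03373 per s.

0.034 per s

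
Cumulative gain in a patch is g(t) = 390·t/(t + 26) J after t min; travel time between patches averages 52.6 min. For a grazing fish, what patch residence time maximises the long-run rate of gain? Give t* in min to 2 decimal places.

By the marginal value theorem, leave when the instantaneous gain rate g'(t) equals the habitat-wide average g(t)/(T + t).
g'(t) = 390·26/(t + 26)². Setting 390·26/(t+26)² = 390t/[(t+26)(52.6+t)] gives 26(52.6+t) = t(t+26), so t² = 26×52.6 = 1368.
t* = √1368 = 36.98 min.

36.98 min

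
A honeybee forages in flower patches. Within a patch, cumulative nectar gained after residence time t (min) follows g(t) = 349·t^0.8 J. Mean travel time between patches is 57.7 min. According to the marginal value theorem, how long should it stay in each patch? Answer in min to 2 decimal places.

Maximise g(t)/(T+t): set derivative to zero → g'(t)(T+t) = g(t).
g'(t) = 0.8·349·t^-0.2. Setting 0.8·349·t^-0.2 = 349·t^0.8/(57.7+t) gives 0.8(57.7+t) = t, so 0.20·t = 0.8×57.7.
t* = 0.8×57.7/0.20 = 230.8 min.

230.80 min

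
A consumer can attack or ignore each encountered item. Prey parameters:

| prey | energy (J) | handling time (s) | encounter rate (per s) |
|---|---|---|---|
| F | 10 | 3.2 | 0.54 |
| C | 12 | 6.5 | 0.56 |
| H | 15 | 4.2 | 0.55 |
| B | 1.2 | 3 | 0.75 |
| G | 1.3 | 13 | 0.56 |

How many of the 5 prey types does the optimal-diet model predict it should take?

E/h in descending order: H 3.57, F 3.12, C 1.85, B 0.4, G 0.1 J/s. The optimal diet is the largest prefix of this list for which every included type satisfies E_i/h_i > R on the types above it.
Rate on top 1: 2.492. F: 3.12 > 2.492 → include.
Rate on top 2: 2.709. C: 1.85 < 2.709 → exclude; stop.
Optimal diet: H, F — 2 of 5 types.

2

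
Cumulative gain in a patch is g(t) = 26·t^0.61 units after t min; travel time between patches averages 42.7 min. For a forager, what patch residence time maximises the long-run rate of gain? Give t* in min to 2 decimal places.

Maximise g(t)/(T+t): set derivative to zero → g'(t)(T+t) = g(t).
g'(t) = 0.61·26·t^-0.39. Setting 0.61·26·t^-0.39 = 26·t^0.61/(42.7+t) gives 0.61(42.7+t) = t, so 0.39·t = 0.61×42.7.
t* = 0.61×42.7/0.39 = 66.79 min.

66.79 min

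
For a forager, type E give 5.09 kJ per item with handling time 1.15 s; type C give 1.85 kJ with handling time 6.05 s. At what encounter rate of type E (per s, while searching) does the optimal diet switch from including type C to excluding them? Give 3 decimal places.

0.065 per s

The zero-one rule: include type C iff E₂/h₂ > λE₁/(1+λh₁). Equality gives the switch point.
λE₁h₂ = E₂ + λE₂h₁ ⇒ λ = E₂/(E₁h₂ − E₂h₁) = 1.85/(30.79 − 2.127) = 0.06453 per s.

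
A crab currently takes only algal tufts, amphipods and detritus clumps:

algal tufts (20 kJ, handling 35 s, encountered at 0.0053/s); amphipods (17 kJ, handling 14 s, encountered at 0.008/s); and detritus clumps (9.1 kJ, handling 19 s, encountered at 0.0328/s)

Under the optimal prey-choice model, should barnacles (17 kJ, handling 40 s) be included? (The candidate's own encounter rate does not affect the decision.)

Yes

Intake rate on the current diet: R = (0.0053×20 + 0.008×17 + 0.0328×9.1) / (1 + 0.0053×35 + 0.008×14 + 0.0328×19) = 0.5405/1.921 = 0.2814 kJ/s.
Profitability of barnacles: 17/40 = 0.425 kJ/s.
Since 0.425 > R, including barnacles increases the long-run rate.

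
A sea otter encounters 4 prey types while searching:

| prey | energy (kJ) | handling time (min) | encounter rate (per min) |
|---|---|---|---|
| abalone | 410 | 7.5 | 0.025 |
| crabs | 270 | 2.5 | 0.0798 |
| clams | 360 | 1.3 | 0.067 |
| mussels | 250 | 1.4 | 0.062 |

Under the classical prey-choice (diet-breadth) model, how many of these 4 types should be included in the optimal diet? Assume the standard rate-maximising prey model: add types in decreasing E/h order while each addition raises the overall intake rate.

4

E/h in descending order: clams 277, mussels 179, crabs 108, abalone 54.7 kJ/min. The optimal diet is the largest prefix of this list for which every included type satisfies E_i/h_i > R on the types above it.
Rate on top 1: 22.19. mussels: 179 > 22.19 → include.
Rate on top 2: 33.75. crabs: 108 > 33.75 → include.
Rate on top 3: 44.54. abalone: 54.7 > 44.54 → include.
Optimal diet: clams, mussels, crabs, abalone — 4 of 4 types.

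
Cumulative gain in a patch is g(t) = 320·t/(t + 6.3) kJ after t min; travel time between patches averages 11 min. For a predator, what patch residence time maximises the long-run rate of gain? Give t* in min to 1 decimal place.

Maximise g(t)/(T+t): set derivative to zero → g'(t)(T+t) = g(t).
g'(t) = 320·6.3/(t + 6.3)². Setting 320·6.3/(t+6.3)² = 320t/[(t+6.3)(11+t)] gives 6.3(11+t) = t(t+6.3), so t² = 6.3×11 = 69.3.
t* = √69.3 = 8.325 min.

8.3 min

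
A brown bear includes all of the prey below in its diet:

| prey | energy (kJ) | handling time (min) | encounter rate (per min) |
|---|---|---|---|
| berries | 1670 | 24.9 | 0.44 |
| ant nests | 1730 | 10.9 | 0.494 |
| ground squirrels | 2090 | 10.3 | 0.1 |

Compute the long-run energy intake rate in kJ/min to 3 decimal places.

97.897 kJ/min

R = Σλ_iE_i / (1 + Σλ_ih_i)
Numerator: 0.44×1670 + 0.494×1730 + 0.1×2090 = 1798
Denominator: 1 + 0.44×24.9 + 0.494×10.9 + 0.1×10.3 = 18.37
R = 1798/18.37 = 97.9 kJ/min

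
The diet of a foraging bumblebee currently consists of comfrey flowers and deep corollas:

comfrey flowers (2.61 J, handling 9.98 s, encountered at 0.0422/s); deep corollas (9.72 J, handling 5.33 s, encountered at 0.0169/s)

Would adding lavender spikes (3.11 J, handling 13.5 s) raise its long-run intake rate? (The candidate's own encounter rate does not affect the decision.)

Yes

Current rate: (0.0422×2.61 + 0.0169×9.72)/(1 + 0.0422×9.98 + 0.0169×5.33) = 0.1816 J/s.
lavender spikes: E/h = 3.11/13.5 = 0.2304 J/s.
Since 0.2304 > R, including lavender spikes increases the long-run rate.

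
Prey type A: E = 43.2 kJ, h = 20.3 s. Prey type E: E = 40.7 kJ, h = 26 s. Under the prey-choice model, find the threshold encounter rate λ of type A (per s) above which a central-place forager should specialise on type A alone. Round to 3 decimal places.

0.137 per s

Drop type E once their profitability E₂/h₂ falls below the rate achievable on type A alone: E₂/h₂ = λE₁/(1 + λh₁).
Solve for λ: λE₁h₂ = E₂(1 + λh₁) → λ(E₁h₂ − E₂h₁) = E₂ → λ = E₂/(E₁h₂ − E₂h₁).
λ = 40.7/(43.2×26 − 40.7×20.3) = 40.7/297 = 0.137 per s.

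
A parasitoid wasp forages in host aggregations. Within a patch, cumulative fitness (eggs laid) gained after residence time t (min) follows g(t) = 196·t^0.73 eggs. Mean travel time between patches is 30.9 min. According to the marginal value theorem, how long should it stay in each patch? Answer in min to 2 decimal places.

83.54 min

Maximise g(t)/(T+t): set derivative to zero → g'(t)(T+t) = g(t).
g'(t) = 0.73·196·t^-0.27. Setting 0.73·196·t^-0.27 = 196·t^0.73/(30.9+t) gives 0.73(30.9+t) = t, so 0.27·t = 0.73×30.9.
t* = 0.73×30.9/0.27 = 83.54 min.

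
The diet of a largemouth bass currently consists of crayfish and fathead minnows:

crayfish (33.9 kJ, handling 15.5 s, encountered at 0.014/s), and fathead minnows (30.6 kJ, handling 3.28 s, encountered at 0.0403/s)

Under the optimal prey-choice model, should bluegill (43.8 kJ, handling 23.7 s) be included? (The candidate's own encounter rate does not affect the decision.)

Yes

Current rate: (0.014×33.9 + 0.0403×30.6)/(1 + 0.014×15.5 + 0.0403×3.28) = 1.266 kJ/s.
Profitability of bluegill: 43.8/23.7 = 1.848 kJ/s.
Since 1.848 > R, including bluegill increases the long-run rate.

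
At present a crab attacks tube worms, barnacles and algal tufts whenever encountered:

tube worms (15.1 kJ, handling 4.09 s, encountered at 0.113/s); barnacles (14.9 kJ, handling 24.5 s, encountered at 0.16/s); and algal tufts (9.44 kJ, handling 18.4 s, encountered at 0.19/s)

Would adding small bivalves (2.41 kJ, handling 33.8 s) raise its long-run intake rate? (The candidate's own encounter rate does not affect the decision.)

Intake rate on the current diet: R = (0.113×15.1 + 0.16×14.9 + 0.19×9.44) / (1 + 0.113×4.09 + 0.16×24.5 + 0.19×18.4) = 5.884/8.878 = 0.6627 kJ/s.
small bivalves: E/h = 2.41/33.8 = 0.0713 kJ/s.
0.0713 < 0.6627, so adding small bivalves would lower the average — exclude it.

No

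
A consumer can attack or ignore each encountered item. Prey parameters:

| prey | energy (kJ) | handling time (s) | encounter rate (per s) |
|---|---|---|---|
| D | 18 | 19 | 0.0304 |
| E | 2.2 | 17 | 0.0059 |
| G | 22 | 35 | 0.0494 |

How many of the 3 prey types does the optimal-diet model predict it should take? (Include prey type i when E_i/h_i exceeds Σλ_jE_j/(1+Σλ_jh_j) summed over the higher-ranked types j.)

2

Profitabilities (E/h, kJ/s): D 0.947, G 0.629, E 0.129. Add prey in this order while the next type's profitability exceeds the intake rate on those already taken.
Rate on top 1: 0.3469. G: 0.629 > 0.3469 → include.
Rate on top 2: 0.4942. E: 0.129 < 0.4942 → exclude; stop.
Optimal diet: D, G — 2 of 3 types.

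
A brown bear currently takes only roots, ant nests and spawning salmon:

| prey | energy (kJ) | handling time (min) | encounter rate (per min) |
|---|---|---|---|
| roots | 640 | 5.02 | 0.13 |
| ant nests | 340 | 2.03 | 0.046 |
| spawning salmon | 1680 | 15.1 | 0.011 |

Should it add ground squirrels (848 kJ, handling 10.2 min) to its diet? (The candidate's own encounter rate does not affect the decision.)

Yes

Current rate: (0.13×640 + 0.046×340 + 0.011×1680)/(1 + 0.13×5.02 + 0.046×2.03 + 0.011×15.1) = 61.36 kJ/min.
Profitability of ground squirrels: 848/10.2 = 83.14 kJ/min.
Since 83.14 > R, including ground squirrels increases the long-run rate.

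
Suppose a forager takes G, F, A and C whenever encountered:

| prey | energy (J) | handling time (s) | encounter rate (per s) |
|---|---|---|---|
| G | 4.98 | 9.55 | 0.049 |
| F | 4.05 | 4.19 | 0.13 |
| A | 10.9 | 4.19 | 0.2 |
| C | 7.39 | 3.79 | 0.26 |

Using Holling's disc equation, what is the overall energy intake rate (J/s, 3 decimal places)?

1.270 J/s

R = Σλ_iE_i / (1 + Σλ_ih_i)
Numerator: 0.049×4.98 + 0.13×4.05 + 0.2×10.9 + 0.26×7.39 = 4.872
Denominator: 1 + 0.049×9.55 + 0.13×4.19 + 0.2×4.19 + 0.26×3.79 = 3.836
R = 4.872/3.836 = 1.27 J/s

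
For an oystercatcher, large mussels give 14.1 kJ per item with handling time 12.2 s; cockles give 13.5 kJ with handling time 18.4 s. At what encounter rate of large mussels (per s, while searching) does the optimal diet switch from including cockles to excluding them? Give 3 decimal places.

At the threshold, the rate on large mussels alone equals the profitability of cockles: λ·14.1/(1 + λ·12.2) = 13.5/18.4 = 0.7337.
Rearranging, λ(14.1 − 0.7337×12.2) = 0.7337, so λ = 0.7337/5.149 = 0.1425 per s.

0.142 per s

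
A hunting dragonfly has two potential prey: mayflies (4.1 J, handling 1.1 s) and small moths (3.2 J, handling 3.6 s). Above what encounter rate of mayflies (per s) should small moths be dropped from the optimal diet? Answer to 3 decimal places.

The zero-one rule: include small moths iff E₂/h₂ > λE₁/(1+λh₁). Equality gives the switch point.
λE₁h₂ = E₂ + λE₂h₁ ⇒ λ = E₂/(E₁h₂ − E₂h₁) = 3.2/(14.76 − 3.52) = 0.2847 per s.

0.285 per s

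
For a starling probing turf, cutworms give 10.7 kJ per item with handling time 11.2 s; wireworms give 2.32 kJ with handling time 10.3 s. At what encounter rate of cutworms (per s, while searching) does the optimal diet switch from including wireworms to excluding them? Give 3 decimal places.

0.028 per s

At the threshold, the rate on cutworms alone equals the profitability of wireworms: λ·10.7/(1 + λ·11.2) = 2.32/10.3 = 0.2252.
Rearranging, λ(10.7 − 0.2252×11.2) = 0.2252, so λ = 0.2252/8.177 = 0.02754 per s.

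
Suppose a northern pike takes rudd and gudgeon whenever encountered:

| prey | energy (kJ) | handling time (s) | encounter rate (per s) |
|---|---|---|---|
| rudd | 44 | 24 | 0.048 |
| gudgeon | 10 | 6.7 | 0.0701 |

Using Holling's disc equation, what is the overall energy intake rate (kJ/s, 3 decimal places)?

1.073 kJ/s

R = (0.048×44 + 0.0701×10) / (1 + 0.048×24 + 0.0701×6.7) = 2.813/2.622 = 1.073 kJ/s.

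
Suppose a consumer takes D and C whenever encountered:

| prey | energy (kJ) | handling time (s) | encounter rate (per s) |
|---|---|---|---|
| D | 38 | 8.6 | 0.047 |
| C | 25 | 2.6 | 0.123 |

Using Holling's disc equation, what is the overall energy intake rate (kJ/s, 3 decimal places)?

2.820 kJ/s

R = (0.047×38 + 0.123×25) / (1 + 0.047×8.6 + 0.123×2.6) = 4.861/1.724 = 2.82 kJ/s.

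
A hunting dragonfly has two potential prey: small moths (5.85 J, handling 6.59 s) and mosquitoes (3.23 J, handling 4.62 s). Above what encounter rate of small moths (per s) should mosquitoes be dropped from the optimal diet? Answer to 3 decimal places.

0.563 per s

The zero-one rule: include mosquitoes iff E₂/h₂ > λE₁/(1+λh₁). Equality gives the switch point.
λE₁h₂ = E₂ + λE₂h₁ ⇒ λ = E₂/(E₁h₂ − E₂h₁) = 3.23/(27.03 − 21.29) = 0.5626 per s.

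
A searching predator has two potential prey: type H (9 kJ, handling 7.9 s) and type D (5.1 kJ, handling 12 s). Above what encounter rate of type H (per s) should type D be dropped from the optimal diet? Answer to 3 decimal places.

At the threshold, the rate on type H alone equals the profitability of type D: λ·9/(1 + λ·7.9) = 5.1/12 = 0.425.
Rearranging, λ(9 − 0.425×7.9) = 0.425, so λ = 0.425/5.643 = 0.07532 per s.

0.075 per s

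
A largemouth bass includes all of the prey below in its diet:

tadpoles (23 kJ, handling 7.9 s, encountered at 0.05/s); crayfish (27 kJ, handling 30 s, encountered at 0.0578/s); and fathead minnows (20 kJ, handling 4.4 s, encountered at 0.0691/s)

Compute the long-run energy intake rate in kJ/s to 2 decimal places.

1.19 kJ/s

Energy encountered per unit search time: 0.05×23 + 0.0578×27 + 0.0691×20 = 4.093 kJ/s.
Handling time per unit search time: 0.05×7.9 + 0.0578×30 + 0.0691×4.4 = 2.433.
Rate = 4.093/(1 + 2.433) = 1.192 kJ/s.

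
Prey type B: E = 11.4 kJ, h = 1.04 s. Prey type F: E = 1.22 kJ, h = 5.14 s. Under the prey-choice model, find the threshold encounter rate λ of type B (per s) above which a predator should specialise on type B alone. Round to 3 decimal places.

0.021 per s

Drop type F once their profitability E₂/h₂ falls below the rate achievable on type B alone: E₂/h₂ = λE₁/(1 + λh₁).
Solve for λ: λE₁h₂ = E₂(1 + λh₁) → λ(E₁h₂ − E₂h₁) = E₂ → λ = E₂/(E₁h₂ − E₂h₁).
λ = 1.22/(11.4×5.14 − 1.22×1.04) = 1.22/57.33 = 0.02128 per s.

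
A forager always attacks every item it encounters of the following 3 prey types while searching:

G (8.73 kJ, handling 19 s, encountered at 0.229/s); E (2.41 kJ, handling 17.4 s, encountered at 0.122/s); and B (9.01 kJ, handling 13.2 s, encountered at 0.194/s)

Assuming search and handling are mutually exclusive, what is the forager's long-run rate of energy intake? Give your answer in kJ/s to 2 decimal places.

0.40 kJ/s

R = (0.229×8.73 + 0.122×2.41 + 0.194×9.01) / (1 + 0.229×19 + 0.122×17.4 + 0.194×13.2) = 4.041/10.03 = 0.4027 kJ/s.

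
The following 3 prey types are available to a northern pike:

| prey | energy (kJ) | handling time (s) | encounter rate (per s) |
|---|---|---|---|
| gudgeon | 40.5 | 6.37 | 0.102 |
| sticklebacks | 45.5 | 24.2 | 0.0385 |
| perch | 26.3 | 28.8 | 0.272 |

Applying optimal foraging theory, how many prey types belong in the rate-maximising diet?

1

Profitabilities (E/h, kJ/s): gudgeon 6.36, sticklebacks 1.88, perch 0.913. Add prey in this order while the next type's profitability exceeds the intake rate on those already taken.
Rate on top 1: 2.504. sticklebacks: 1.88 < 2.504 → exclude; stop.
Optimal diet: gudgeon — 1 of 3 types.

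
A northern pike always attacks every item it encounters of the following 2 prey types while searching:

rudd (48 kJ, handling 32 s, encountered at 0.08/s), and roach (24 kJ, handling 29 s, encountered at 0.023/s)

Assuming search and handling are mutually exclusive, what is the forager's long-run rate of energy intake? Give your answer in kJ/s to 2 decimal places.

1.04 kJ/s

R = Σλ_iE_i / (1 + Σλ_ih_i)
Numerator: 0.08×48 + 0.023×24 = 4.392
Denominator: 1 + 0.08×32 + 0.023×29 = 4.227
R = 4.392/4.227 = 1.039 kJ/s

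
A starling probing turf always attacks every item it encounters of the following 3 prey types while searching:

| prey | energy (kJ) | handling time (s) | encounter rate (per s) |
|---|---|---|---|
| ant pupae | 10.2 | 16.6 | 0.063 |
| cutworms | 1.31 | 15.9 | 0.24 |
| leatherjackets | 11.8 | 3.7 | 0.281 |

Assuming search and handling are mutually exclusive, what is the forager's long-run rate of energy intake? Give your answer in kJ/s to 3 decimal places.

R = Σλ_iE_i / (1 + Σλ_ih_i)
Numerator: 0.063×10.2 + 0.24×1.31 + 0.281×11.8 = 4.273
Denominator: 1 + 0.063×16.6 + 0.24×15.9 + 0.281×3.7 = 6.902
R = 4.273/6.902 = 0.6191 kJ/s

0.619 kJ/s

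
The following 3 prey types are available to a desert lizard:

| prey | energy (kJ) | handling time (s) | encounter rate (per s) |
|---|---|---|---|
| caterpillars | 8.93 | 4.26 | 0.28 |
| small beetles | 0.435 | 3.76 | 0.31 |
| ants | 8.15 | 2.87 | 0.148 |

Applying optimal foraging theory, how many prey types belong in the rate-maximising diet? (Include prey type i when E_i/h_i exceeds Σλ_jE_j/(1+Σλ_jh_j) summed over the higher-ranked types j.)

2

E/h in descending order: ants 2.84, caterpillars 2.1, small beetles 0.116 kJ/s. The optimal diet is the largest prefix of this list for which every included type satisfies E_i/h_i > R on the types above it.
Rate on top 1: 0.8466. caterpillars: 2.1 > 0.8466 → include.
Rate on top 2: 1.416. small beetles: 0.116 < 1.416 → exclude; stop.
Optimal diet: ants, caterpillars — 2 of 3 types.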